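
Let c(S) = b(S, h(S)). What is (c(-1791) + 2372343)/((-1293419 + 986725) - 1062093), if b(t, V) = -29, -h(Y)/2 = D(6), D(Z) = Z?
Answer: -338902/195541 ≈ -1.7332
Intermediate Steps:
h(Y) = -12 (h(Y) = -2*6 = -12)
c(S) = -29
(c(-1791) + 2372343)/((-1293419 + 986725) - 1062093) = (-29 + 2372343)/((-1293419 + 986725) - 1062093) = 2372314/(-306694 - 1062093) = 2372314/(-1368787) = 2372314*(-1/1368787) = -338902/195541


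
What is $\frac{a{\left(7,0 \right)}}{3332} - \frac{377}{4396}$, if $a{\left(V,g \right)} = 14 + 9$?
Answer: $- \frac{10313}{130781} \approx -0.078857$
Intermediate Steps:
$a{\left(V,g \right)} = 23$
$\frac{a{\left(7,0 \right)}}{3332} - \frac{377}{4396} = \frac{23}{3332} - \frac{377}{4396} = - \frac{10313}{130781}$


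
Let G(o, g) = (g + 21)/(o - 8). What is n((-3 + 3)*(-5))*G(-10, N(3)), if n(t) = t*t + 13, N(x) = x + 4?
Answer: -182/9 ≈ -20.222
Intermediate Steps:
N(x) = 4 + x
n(t) = 13 + t² (n(t) = t² + 13 = 13 + t²)
G(o, g) = (21 + g)/(-8 + o)
n((-3 + 3)*(-5))*G(-10, N(3)) = (13 + ((-3 + 3)*(-5))²)*((21 + (4 + 3))/(-8 - 10)) = (13 + (0*(-5))²)*((21 + 7)/(-18)) = (13 + 0²)*(-1/18*28) = (13 + 0)*(-14/9) = 13*(-14/9) = -182/9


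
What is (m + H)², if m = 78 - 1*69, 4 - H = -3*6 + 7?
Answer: 576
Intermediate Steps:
H = 15 (H = 4 - (-3*6 + 7) = 4 - (-18 + 7) = 4 - 1*(-11) = 4 + 11 = 15)
m = 9 (m = 78 - 69 = 9)
(m + H)² = (9 + 15)² = 24² = 576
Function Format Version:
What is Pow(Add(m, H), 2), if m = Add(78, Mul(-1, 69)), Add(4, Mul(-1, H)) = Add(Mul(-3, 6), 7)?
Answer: 576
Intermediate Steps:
H = 15 (H = Add(4, Mul(-1, Add(Mul(-3, 6), 7))) = Add(4, Mul(-1, Add(-18, 7))) = Add(4, Mul(-1, -11)) = Add(4, 11) = 15)
m = 9 (m = Add(78, -69) = 9)
Pow(Add(m, H), 2) = Pow(Add(9, 15), 2) = Pow(24, 2) = 576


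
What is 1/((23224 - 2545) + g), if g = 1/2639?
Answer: 2639/54571882 ≈ 4.8358e-5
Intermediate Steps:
g = 1/2639 ≈ 0.00037893
1/((23224 - 2545) + g) = 1/((23224 - 2545) + 1/2639) = 1/(20679 + 1/2639) = 1/(54571882/2639) = 2639/54571882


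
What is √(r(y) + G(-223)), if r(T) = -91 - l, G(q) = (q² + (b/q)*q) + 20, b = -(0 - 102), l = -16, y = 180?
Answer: 4*√3111 ≈ 223.11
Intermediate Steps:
b = 102 (b = -1*(-102) = 102)
G(q) = 122 + q² (G(q) = (q² + (102/q)*q) + 20 = (q² + 102) + 20 = (102 + q²) + 20 = 122 + q²)
r(T) = -75 (r(T) = -91 - 1*(-16) = -91 + 16 = -75)
√(r(y) + G(-223)) = √(-75 + (122 + (-223)²)) = √(-75 + (122 + 49729)) = √(-75 + 49851) = √49776 = 4*√3111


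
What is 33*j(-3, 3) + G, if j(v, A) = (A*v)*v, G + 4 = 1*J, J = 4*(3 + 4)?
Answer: 915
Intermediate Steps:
J = 28 (J = 4*7 = 28)
G = 24 (G = -4 + 1*28 = -4 + 28 = 24)
j(v, A) = A*v²
33*j(-3, 3) + G = 33*(3*(-3)²) + 24 = 33*(3*9) + 24 = 33*27 + 24 = 891 + 24 = 915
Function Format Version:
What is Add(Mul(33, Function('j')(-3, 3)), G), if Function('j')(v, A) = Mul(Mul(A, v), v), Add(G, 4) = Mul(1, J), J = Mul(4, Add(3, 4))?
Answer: 915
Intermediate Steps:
J = 28 (J = Mul(4, 7) = 28)
G = 24 (G = Add(-4, Mul(1, 28)) = Add(-4, 28) = 24)
Function('j')(v, A) = Mul(A, Pow(v, 2))
Add(Mul(33, Function('j')(-3, 3)), G) = Add(Mul(33, Mul(3, Pow(-3, 2))), 24) = Add(Mul(33, Mul(3, 9)), 24) = Add(Mul(33, 27), 24) = Add(891, 24) = 915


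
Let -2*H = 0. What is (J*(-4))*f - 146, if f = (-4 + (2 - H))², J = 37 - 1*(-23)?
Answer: -1106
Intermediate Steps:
H = 0 (H = -½*0 = 0)
J = 60 (J = 37 + 23 = 60)
f = 4 (f = (-4 + (2 - 1*0))² = (-4 + (2 + 0))² = (-4 + 2)² = (-2)² = 4)
(J*(-4))*f - 146 = (60*(-4))*4 - 146 = -240*4 - 146 = -960 - 146 = -1106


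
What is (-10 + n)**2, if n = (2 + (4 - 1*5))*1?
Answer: 81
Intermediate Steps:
n = 1 (n = (2 + (4 - 5))*1 = (2 - 1)*1 = 1*1 = 1)
(-10 + n)**2 = (-10 + 1)**2 = (-9)**2 = 81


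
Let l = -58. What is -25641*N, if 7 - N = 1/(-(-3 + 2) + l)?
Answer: -3418800/19 ≈ -1.7994e+5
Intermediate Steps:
N = 400/57 (N = 7 - 1/(-(-3 + 2) - 58) = 7 - 1/(-1*(-1) - 58) = 7 - 1/(1 - 58) = 7 - 1/(-57) = 7 - 1*(-1/57) = 7 + 1/57 = 400/57 ≈ 7.0175)
-25641*N = -25641*400/57 = -3418800/19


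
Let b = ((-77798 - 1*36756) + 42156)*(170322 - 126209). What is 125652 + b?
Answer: -3193567322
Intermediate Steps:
b = -3193692974 (b = ((-77798 - 36756) + 42156)*44113 = (-114554 + 42156)*44113 = -72398*44113 = -3193692974)
125652 + b = 125652 - 3193692974 = -3193567322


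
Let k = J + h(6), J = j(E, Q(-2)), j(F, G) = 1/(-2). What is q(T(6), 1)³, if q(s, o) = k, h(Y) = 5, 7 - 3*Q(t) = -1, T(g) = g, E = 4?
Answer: 729/8 ≈ 91.125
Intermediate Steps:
Q(t) = 8/3 (Q(t) = 7/3 - ⅓*(-1) = 7/3 + ⅓ = 8/3)
j(F, G) = -½
J = -½ ≈ -0.50000
k = 9/2 (k = -½ + 5 = 9/2 ≈ 4.5000)
q(s, o) = 9/2
q(T(6), 1)³ = (9/2)³ = 729/8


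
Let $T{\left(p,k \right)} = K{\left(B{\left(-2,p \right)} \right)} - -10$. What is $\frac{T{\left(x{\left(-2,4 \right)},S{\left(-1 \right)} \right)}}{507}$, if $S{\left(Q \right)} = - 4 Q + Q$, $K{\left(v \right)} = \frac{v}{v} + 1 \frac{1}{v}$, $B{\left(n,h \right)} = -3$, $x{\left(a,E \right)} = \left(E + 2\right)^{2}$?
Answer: $\frac{32}{1521} \approx 0.021039$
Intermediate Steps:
$x{\left(a,E \right)} = \left(2 + E\right)^{2}$
$K{\left(v \right)} = 1 + \frac{1}{v}$
$S{\left(Q \right)} = - 3 Q$
$T{\left(p,k \right)} = \frac{32}{3}$ ($T{\left(p,k \right)} = \frac{1 - 3}{-3} - -10 = \left(- \frac{1}{3}\right) \left(-2\right) + 10 = \frac{2}{3} + 10 = \frac{32}{3}$)
$\frac{T{\left(x{\left(-2,4 \right)},S{\left(-1 \right)} \right)}}{507} = \frac{32}{3 \cdot 507} = \frac{32}{3} \cdot \frac{1}{507} = \frac{32}{1521}$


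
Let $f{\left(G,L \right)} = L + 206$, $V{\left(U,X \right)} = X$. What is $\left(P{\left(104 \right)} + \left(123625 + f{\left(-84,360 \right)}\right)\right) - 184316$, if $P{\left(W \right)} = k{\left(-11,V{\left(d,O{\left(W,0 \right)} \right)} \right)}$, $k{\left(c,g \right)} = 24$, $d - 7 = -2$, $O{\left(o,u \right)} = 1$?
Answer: $-60101$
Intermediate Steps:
$d = 5$ ($d = 7 - 2 = 5$)
$f{\left(G,L \right)} = 206 + L$
$P{\left(W \right)} = 24$
$\left(P{\left(104 \right)} + \left(123625 + f{\left(-84,360 \right)}\right)\right) - 184316 = \left(24 + \left(123625 + \left(206 + 360\right)\right)\right) - 184316 = \left(24 + \left(123625 + 566\right)\right) - 184316 = \left(24 + 124191\right) - 184316 = 124215 - 184316 = -60101$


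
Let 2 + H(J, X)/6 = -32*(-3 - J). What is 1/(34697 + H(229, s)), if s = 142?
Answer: 1/79229 ≈ 1.2622e-5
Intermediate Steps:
H(J, X) = 564 + 192*J (H(J, X) = -12 + 6*(-32*(-3 - J)) = -12 + 6*(96 + 32*J) = -12 + (576 + 192*J) = 564 + 192*J)
1/(34697 + H(229, s)) = 1/(34697 + (564 + 192*229)) = 1/(34697 + (564 + 43968)) = 1/(34697 + 44532) = 1/79229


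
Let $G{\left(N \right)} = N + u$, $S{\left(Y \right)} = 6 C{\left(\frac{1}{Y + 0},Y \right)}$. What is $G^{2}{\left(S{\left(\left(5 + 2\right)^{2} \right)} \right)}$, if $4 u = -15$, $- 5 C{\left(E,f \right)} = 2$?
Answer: $\frac{15129}{400} \approx 37.823$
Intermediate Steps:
$C{\left(E,f \right)} = - \frac{2}{5}$ ($C{\left(E,f \right)} = \left(- \frac{1}{5}\right) 2 = - \frac{2}{5}$)
$u = - \frac{15}{4}$ ($u = \frac{1}{4} \left(-15\right) = - \frac{15}{4} \approx -3.75$)
$S{\left(Y \right)} = - \frac{12}{5}$ ($S{\left(Y \right)} = 6 \left(- \frac{2}{5}\right) = - \frac{12}{5}$)
$G{\left(N \right)} = - \frac{15}{4} + N$ ($G{\left(N \right)} = N - \frac{15}{4} = - \frac{15}{4} + N$)
$G^{2}{\left(S{\left(\left(5 + 2\right)^{2} \right)} \right)} = \left(- \frac{15}{4} - \frac{12}{5}\right)^{2} = \left(- \frac{123}{20}\right)^{2} = \frac{15129}{400}$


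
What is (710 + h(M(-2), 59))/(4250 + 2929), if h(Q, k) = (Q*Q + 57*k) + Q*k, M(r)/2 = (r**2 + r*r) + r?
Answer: 4925/7179 ≈ 0.68603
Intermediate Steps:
M(r) = 2*r + 4*r**2 (M(r) = 2*((r**2 + r*r) + r) = 2*((r**2 + r**2) + r) = 2*(2*r**2 + r) = 2*(r + 2*r**2) = 2*r + 4*r**2)
h(Q, k) = Q**2 + 57*k + Q*k (h(Q, k) = (Q**2 + 57*k) + Q*k = Q**2 + 57*k + Q*k)
(710 + h(M(-2), 59))/(4250 + 2929) = (710 + ((2*(-2)*(1 + 2*(-2)))**2 + 57*59 + (2*(-2)*(1 + 2*(-2)))*59))/(4250 + 2929) = (710 + ((2*(-2)*(1 - 4))**2 + 3363 + (2*(-2)*(1 - 4))*59))/7179 = (710 + ((2*(-2)*(-3))**2 + 3363 + (2*(-2)*(-3))*59))*(1/7179) = (710 + (12**2 + 3363 + 12*59))*(1/7179) = (710 + (144 + 3363 + 708))*(1/7179) = (710 + 4215)*(1/7179) = 4925*(1/7179) = 4925/7179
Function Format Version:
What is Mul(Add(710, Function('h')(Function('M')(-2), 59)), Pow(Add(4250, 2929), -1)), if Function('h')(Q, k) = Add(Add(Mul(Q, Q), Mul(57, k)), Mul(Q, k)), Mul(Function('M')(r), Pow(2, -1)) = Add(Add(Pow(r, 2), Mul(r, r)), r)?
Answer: Rational(4925, 7179) ≈ 0.68603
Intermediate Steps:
Function('M')(r) = Add(Mul(2, r), Mul(4, Pow(r, 2))) (Function('M')(r) = Mul(2, Add(Add(Pow(r, 2), Mul(r, r)), r)) = Mul(2, Add(Add(Pow(r, 2), Pow(r, 2)), r)) = Mul(2, Add(Mul(2, Pow(r, 2)), r)) = Mul(2, Add(r, Mul(2, Pow(r, 2)))) = Add(Mul(2, r), Mul(4, Pow(r, 2))))
Function('h')(Q, k) = Add(Pow(Q, 2), Mul(57, k), Mul(Q, k)) (Function('h')(Q, k) = Add(Add(Pow(Q, 2), Mul(57, k)), Mul(Q, k)) = Add(Pow(Q, 2), Mul(57, k), Mul(Q, k)))
Mul(Add(710, Function('h')(Function('M')(-2), 59)), Pow(Add(4250, 2929), -1)) = Mul(Add(710, Add(Pow(Mul(2, -2, Add(1, Mul(2, -2))), 2), Mul(57, 59), Mul(Mul(2, -2, Add(1, Mul(2, -2))), 59))), Pow(Add(4250, 2929), -1)) = Mul(Add(710, Add(Pow(Mul(2, -2, Add(1, -4)), 2), 3363, Mul(Mul(2, -2, Add(1, -4)), 59))), Pow(7179, -1)) = Mul(Add(710, Add(Pow(Mul(2, -2, -3), 2), 3363, Mul(Mul(2, -2, -3), 59))), Rational(1, 7179)) = Mul(Add(710, Add(Pow(12, 2), 3363, Mul(12, 59))), Rational(1, 7179)) = Mul(Add(710, Add(144, 3363, 708)), Rational(1, 7179)) = Mul(Add(710, 4215), Rational(1, 7179)) = Mul(4925, Rational(1, 7179)) = Rational(4925, 7179)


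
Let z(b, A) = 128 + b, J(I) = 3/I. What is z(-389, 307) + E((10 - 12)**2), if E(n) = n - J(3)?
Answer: -258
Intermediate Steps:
E(n) = -1 + n (E(n) = n - 3/3 = n - 1*1 = n - 1 = -1 + n)
z(-389, 307) + E((10 - 12)**2) = (128 - 389) + (-1 + (10 - 12)**2) = -261 + (-1 + (-2)**2) = -261 + (-1 + 4) = -261 + 3 = -258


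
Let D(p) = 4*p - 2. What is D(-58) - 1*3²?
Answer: -243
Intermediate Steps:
D(p) = -2 + 4*p
D(-58) - 1*3² = (-2 + 4*(-58)) - 1*3² = (-2 - 232) - 1*9 = -234 - 9 = -243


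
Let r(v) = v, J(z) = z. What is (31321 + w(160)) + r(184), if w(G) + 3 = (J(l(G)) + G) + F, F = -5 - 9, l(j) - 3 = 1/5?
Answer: 158256/5 ≈ 31651.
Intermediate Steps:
l(j) = 16/5 (l(j) = 3 + 1/5 = 3 + ⅕ = 16/5)
F = -14
w(G) = -69/5 + G (w(G) = -3 + ((16/5 + G) - 14) = -3 + (-54/5 + G) = -69/5 + G)
(31321 + w(160)) + r(184) = (31321 + (-69/5 + 160)) + 184 = (31321 + 731/5) + 184 = 157336/5 + 184 = 158256/5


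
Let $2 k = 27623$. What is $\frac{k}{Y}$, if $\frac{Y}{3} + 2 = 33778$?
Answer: $\frac{27623}{202656} \approx 0.1363$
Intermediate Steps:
$k = \frac{27623}{2}$ ($k = \frac{1}{2} \cdot 27623 = \frac{27623}{2} \approx 13812.0$)
$Y = 101328$ ($Y = -6 + 3 \cdot 33778 = -6 + 101334 = 101328$)
$\frac{k}{Y} = \frac{27623}{2 \cdot 101328} = \frac{27623}{2} \cdot \frac{1}{101328} = \frac{27623}{202656}$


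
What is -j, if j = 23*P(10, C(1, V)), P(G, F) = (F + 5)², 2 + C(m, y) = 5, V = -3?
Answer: -1472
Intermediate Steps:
C(m, y) = 3 (C(m, y) = -2 + 5 = 3)
P(G, F) = (5 + F)²
j = 1472 (j = 23*(5 + 3)² = 23*8² = 23*64 = 1472)
-j = -1*1472 = -1472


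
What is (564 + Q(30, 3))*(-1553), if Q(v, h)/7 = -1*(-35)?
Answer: -1256377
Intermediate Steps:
Q(v, h) = 245 (Q(v, h) = 7*(-1*(-35)) = 7*35 = 245)
(564 + Q(30, 3))*(-1553) = (564 + 245)*(-1553) = 809*(-1553) = -1256377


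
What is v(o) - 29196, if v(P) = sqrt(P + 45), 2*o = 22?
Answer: -29196 + 2*sqrt(14) ≈ -29189.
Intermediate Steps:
o = 11 (o = (1/2)*22 = 11)
v(P) = sqrt(45 + P)
v(o) - 29196 = sqrt(45 + 11) - 29196 = sqrt(56) - 29196 = 2*sqrt(14) - 29196 = -29196 + 2*sqrt(14)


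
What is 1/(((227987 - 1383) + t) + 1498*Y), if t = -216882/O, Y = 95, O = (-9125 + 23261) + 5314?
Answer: 9725/3587580209 ≈ 2.7107e-6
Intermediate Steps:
O = 19450 (O = 14136 + 5314 = 19450)
t = -108441/9725 (t = -216882/19450 = -216882*1/19450 = -108441/9725 ≈ -11.151)
1/(((227987 - 1383) + t) + 1498*Y) = 1/(((227987 - 1383) - 108441/9725) + 1498*95) = 1/((226604 - 108441/9725) + 142310) = 1/(2203615459/9725 + 142310) = 1/(3587580209/9725) = 9725/3587580209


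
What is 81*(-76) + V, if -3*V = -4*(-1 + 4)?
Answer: -6152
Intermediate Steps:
V = 4 (V = -(-4)*(-1 + 4)/3 = -(-4)*3/3 = -⅓*(-12) = 4)
81*(-76) + V = 81*(-76) + 4 = -6156 + 4 = -6152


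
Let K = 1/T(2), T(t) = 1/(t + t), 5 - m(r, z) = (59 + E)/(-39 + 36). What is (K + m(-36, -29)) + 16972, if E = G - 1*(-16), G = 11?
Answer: 51029/3 ≈ 17010.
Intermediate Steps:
E = 27 (E = 11 - 1*(-16) = 11 + 16 = 27)
m(r, z) = 101/3 (m(r, z) = 5 - (59 + 27)/(-39 + 36) = 5 - 86/(-3) = 5 - 86*(-1)/3 = 5 - 1*(-86/3) = 5 + 86/3 = 101/3)
T(t) = 1/(2*t)
K = 4 (K = 1/((1/2)/2) = 1/((1/2)*(1/2)) = 1/(1/4) = 4)
(K + m(-36, -29)) + 16972 = (4 + 101/3) + 16972 = 113/3 + 16972 = 51029/3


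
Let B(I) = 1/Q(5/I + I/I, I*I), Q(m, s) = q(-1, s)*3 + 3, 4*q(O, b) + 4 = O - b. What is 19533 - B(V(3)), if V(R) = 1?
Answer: 58601/3 ≈ 19534.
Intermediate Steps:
q(O, b) = -1 - b/4 + O/4 (q(O, b) = -1 + (O - b)/4 = -1 + (-b/4 + O/4) = -1 - b/4 + O/4)
Q(m, s) = -¾ - 3*s/4 (Q(m, s) = (-1 - s/4 + (¼)*(-1))*3 + 3 = (-1 - s/4 - ¼)*3 + 3 = (-5/4 - s/4)*3 + 3 = (-15/4 - 3*s/4) + 3 = -¾ - 3*s/4)
B(I) = 1/(-¾ - 3*I²/4) (B(I) = 1/(-¾ - 3*I*I/4) = 1/(-¾ - 3*I²/4))
19533 - B(V(3)) = 19533 - (-4)/(3 + 3*1²) = 19533 - (-4)/(3 + 3*1) = 19533 - (-4)/(3 + 3) = 19533 - (-4)/6 = 19533 - 1*(-⅔) = 19533 + ⅔ = 58601/3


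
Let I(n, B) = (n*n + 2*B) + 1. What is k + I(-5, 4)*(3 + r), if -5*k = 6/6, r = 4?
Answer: 1189/5 ≈ 237.80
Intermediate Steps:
k = -⅕ (k = -6/(5*6) = -⅕*1 = -⅕ ≈ -0.20000)
I(n, B) = 1 + n² + 2*B (I(n, B) = (n² + 2*B) + 1 = 1 + n² + 2*B)
k + I(-5, 4)*(3 + r) = -⅕ + (1 + (-5)² + 2*4)*(3 + 4) = -⅕ + (1 + 25 + 8)*7 = -⅕ + 34*7 = -⅕ + 238 = 1189/5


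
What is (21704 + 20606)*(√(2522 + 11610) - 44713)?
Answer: -1891807030 + 84620*√3533 ≈ -1.8868e+9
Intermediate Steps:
(21704 + 20606)*(√(2522 + 11610) - 44713) = 42310*(√14132 - 44713) = 42310*(2*√3533 - 44713) = 42310*(-44713 + 2*√3533) = -1891807030 + 84620*√3533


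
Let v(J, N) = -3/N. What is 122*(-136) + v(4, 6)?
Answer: -33185/2 ≈ -16593.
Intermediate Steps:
122*(-136) + v(4, 6) = 122*(-136) - 3/6 = -16592 - 3*1/6 = -16592 - 1/2 = -33185/2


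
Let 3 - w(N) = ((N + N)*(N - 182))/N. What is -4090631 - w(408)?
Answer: -4090182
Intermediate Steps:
w(N) = 367 - 2*N (w(N) = 3 - (N + N)*(N - 182)/N = 3 - (2*N)*(-182 + N)/N = 3 - 2*N*(-182 + N)/N = 3 - (-364 + 2*N) = 3 + (364 - 2*N) = 367 - 2*N)
-4090631 - w(408) = -4090631 - (367 - 2*408) = -4090631 - (367 - 816) = -4090631 - 1*(-449) = -4090631 + 449 = -4090182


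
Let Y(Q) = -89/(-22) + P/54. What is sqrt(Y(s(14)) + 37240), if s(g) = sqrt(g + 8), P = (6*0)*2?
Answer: 3*sqrt(2002902)/22 ≈ 192.99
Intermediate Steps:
P = 0 (P = 0*2 = 0)
s(g) = sqrt(8 + g)
Y(Q) = 89/22 (Y(Q) = -89/(-22) + 0/54 = -89*(-1/22) + 0*(1/54) = 89/22 + 0 = 89/22)
sqrt(Y(s(14)) + 37240) = sqrt(89/22 + 37240) = sqrt(819369/22) = 3*sqrt(2002902)/22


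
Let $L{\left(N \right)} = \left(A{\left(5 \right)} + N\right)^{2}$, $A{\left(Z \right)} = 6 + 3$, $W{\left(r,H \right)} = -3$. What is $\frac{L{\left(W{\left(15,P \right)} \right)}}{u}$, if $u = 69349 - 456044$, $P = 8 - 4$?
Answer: $- \frac{36}{386695} \approx -9.3097 \cdot 10^{-5}$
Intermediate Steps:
$P = 4$ ($P = 8 - 4 = 4$)
$u = -386695$
$A{\left(Z \right)} = 9$
$L{\left(N \right)} = \left(9 + N\right)^{2}$
$\frac{L{\left(W{\left(15,P \right)} \right)}}{u} = \frac{\left(9 - 3\right)^{2}}{-386695} = 6^{2} \left(- \frac{1}{386695}\right) = 36 \left(- \frac{1}{386695}\right) = - \frac{36}{386695}$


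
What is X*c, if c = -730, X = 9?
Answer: -6570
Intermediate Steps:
X*c = 9*(-730) = -6570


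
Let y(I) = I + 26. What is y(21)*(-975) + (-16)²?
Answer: -45569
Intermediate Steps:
y(I) = 26 + I
y(21)*(-975) + (-16)² = (26 + 21)*(-975) + (-16)² = 47*(-975) + 256 = -45825 + 256 = -45569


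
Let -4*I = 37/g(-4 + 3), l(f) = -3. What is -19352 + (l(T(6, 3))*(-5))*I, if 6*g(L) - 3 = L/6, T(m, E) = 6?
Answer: -333979/17 ≈ -19646.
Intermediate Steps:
g(L) = ½ + L/36 (g(L) = ½ + (L/6)/6 = ½ + L/36)
I = -333/17 (I = -37/(4*(½ + (-4 + 3)/36)) = -37/(4*(½ + (1/36)*(-1))) = -37/(4*(½ - 1/36)) = -37/(4*17/36) = -37*36/(4*17) = -¼*1332/17 = -333/17 ≈ -19.588)
-19352 + (l(T(6, 3))*(-5))*I = -19352 - 3*(-5)*(-333/17) = -19352 + 15*(-333/17) = -19352 - 4995/17 = -333979/17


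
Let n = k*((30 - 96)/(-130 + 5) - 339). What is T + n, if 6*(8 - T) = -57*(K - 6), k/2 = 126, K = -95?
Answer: -21561611/250 ≈ -86247.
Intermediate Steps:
k = 252 (k = 2*126 = 252)
n = -10661868/125 (n = 252*((30 - 96)/(-130 + 5) - 339) = 252*(-66/(-125) - 339) = 252*(-66*(-1/125) - 339) = 252*(66/125 - 339) = 252*(-42309/125) = -10661868/125 ≈ -85295.)
T = -1903/2 (T = 8 - (-19)*(-95 - 6)/2 = 8 - (-19)*(-101)/2 = 8 - 1/6*5757 = 8 - 1919/2 = -1903/2 ≈ -951.50)
T + n = -1903/2 - 10661868/125 = -21561611/250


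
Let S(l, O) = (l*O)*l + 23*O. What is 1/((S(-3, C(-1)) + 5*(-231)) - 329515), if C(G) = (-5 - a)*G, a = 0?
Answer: -1/330510 ≈ -3.0256e-6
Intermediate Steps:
C(G) = -5*G (C(G) = (-5 - 1*0)*G = (-5 + 0)*G = -5*G)
S(l, O) = 23*O + O*l² (S(l, O) = (O*l)*l + 23*O = O*l² + 23*O = 23*O + O*l²)
1/((S(-3, C(-1)) + 5*(-231)) - 329515) = 1/(((-5*(-1))*(23 + (-3)²) + 5*(-231)) - 329515) = 1/((5*(23 + 9) - 1155) - 329515) = 1/((5*32 - 1155) - 329515) = 1/((160 - 1155) - 329515) = 1/(-995 - 329515) = 1/(-330510) = -1/330510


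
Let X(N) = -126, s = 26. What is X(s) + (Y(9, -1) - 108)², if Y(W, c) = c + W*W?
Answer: 658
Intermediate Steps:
Y(W, c) = c + W²
X(s) + (Y(9, -1) - 108)² = -126 + ((-1 + 9²) - 108)² = -126 + ((-1 + 81) - 108)² = -126 + (80 - 108)² = -126 + (-28)² = -126 + 784 = 658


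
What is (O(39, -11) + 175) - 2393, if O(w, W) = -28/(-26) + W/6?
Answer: -173063/78 ≈ -2218.8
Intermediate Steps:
O(w, W) = 14/13 + W/6 (O(w, W) = -28*(-1/26) + W*(⅙) = 14/13 + W/6)
(O(39, -11) + 175) - 2393 = ((14/13 + (⅙)*(-11)) + 175) - 2393 = ((14/13 - 11/6) + 175) - 2393 = (-59/78 + 175) - 2393 = 13591/78 - 2393 = -173063/78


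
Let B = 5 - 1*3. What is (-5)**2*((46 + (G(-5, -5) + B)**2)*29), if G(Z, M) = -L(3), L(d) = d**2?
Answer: 68875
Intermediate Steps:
B = 2 (B = 5 - 3 = 2)
G(Z, M) = -9 (G(Z, M) = -1*3**2 = -1*9 = -9)
(-5)**2*((46 + (G(-5, -5) + B)**2)*29) = (-5)**2*((46 + (-9 + 2)**2)*29) = 25*((46 + (-7)**2)*29) = 25*((46 + 49)*29) = 25*(95*29) = 25*2755 = 68875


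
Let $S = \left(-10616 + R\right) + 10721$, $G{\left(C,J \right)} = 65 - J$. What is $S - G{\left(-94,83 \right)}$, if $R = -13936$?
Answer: $-13813$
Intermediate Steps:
$S = -13831$ ($S = \left(-10616 - 13936\right) + 10721 = -24552 + 10721 = -13831$)
$S - G{\left(-94,83 \right)} = -13831 - \left(65 - 83\right) = -13831 - -18 = -13831 + 18 = -13813$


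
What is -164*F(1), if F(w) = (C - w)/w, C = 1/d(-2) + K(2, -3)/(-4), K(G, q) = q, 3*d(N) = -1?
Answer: 533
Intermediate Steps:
d(N) = -⅓ (d(N) = (⅓)*(-1) = -⅓)
C = -9/4 (C = 1/(-⅓) - 3/(-4) = 1*(-3) - 3*(-¼) = -3 + ¾ = -9/4 ≈ -2.2500)
F(w) = (-9/4 - w)/w
-164*F(1) = -164*(-9/4 - 1*1)/1 = -164*(-9/4 - 1) = -164*(-13)/4 = -164*(-13/4) = 533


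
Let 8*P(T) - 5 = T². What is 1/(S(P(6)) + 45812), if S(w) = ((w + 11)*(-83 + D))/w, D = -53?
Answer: 41/1860748 ≈ 2.2034e-5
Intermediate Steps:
P(T) = 5/8 + T²/8
S(w) = (-1496 - 136*w)/w (S(w) = ((w + 11)*(-83 - 53))/w = ((11 + w)*(-136))/w = (-1496 - 136*w)/w)
1/(S(P(6)) + 45812) = 1/((-136 - 1496/(5/8 + (⅛)*6²)) + 45812) = 1/((-136 - 1496/(5/8 + (⅛)*36)) + 45812) = 1/((-136 - 1496/(5/8 + 9/2)) + 45812) = 1/((-136 - 1496/41/8) + 45812) = 1/((-136 - 1496*8/41) + 45812) = 1/((-136 - 11968/41) + 45812) = 1/(-17544/41 + 45812) = 1/(1860748/41) = 41/1860748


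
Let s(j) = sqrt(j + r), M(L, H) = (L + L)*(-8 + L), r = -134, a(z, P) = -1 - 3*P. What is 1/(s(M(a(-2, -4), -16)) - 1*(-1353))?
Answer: 1353/1830677 - 2*I*sqrt(17)/1830677 ≈ 0.00073907 - 4.5045e-6*I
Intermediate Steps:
M(L, H) = 2*L*(-8 + L) (M(L, H) = (2*L)*(-8 + L) = 2*L*(-8 + L))
s(j) = sqrt(-134 + j) (s(j) = sqrt(j - 134) = sqrt(-134 + j))
1/(s(M(a(-2, -4), -16)) - 1*(-1353)) = 1/(sqrt(-134 + 2*(-1 - 3*(-4))*(-8 + (-1 - 3*(-4)))) - 1*(-1353)) = 1/(sqrt(-134 + 2*(-1 + 12)*(-8 + (-1 + 12))) + 1353) = 1/(sqrt(-134 + 2*11*(-8 + 11)) + 1353) = 1/(sqrt(-134 + 2*11*3) + 1353) = 1/(sqrt(-134 + 66) + 1353) = 1/(sqrt(-68) + 1353) = 1/(2*I*sqrt(17) + 1353) = 1/(1353 + 2*I*sqrt(17))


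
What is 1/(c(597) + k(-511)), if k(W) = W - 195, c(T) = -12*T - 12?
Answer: -1/7882 ≈ -0.00012687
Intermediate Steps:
c(T) = -12 - 12*T
k(W) = -195 + W
1/(c(597) + k(-511)) = 1/((-12 - 12*597) + (-195 - 511)) = 1/((-12 - 7164) - 706) = 1/(-7176 - 706) = 1/(-7882) = -1/7882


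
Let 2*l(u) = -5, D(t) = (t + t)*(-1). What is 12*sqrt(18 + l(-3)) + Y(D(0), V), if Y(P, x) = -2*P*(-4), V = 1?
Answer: 6*sqrt(62) ≈ 47.244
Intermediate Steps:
D(t) = -2*t (D(t) = (2*t)*(-1) = -2*t)
Y(P, x) = 8*P
l(u) = -5/2 (l(u) = (1/2)*(-5) = -5/2)
12*sqrt(18 + l(-3)) + Y(D(0), V) = 12*sqrt(18 - 5/2) + 8*(-2*0) = 12*sqrt(31/2) + 8*0 = 12*(sqrt(62)/2) + 0 = 6*sqrt(62) + 0 = 6*sqrt(62)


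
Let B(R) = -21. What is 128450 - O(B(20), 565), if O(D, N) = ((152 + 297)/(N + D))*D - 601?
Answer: 70213173/544 ≈ 1.2907e+5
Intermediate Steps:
O(D, N) = -601 + 449*D/(D + N) (O(D, N) = (449/(D + N))*D - 601 = 449*D/(D + N) - 601 = -601 + 449*D/(D + N))
128450 - O(B(20), 565) = 128450 - (-601*565 - 152*(-21))/(-21 + 565) = 128450 - (-339565 + 3192)/544 = 128450 - (-336373)/544 = 128450 - 1*(-336373/544) = 128450 + 336373/544 = 70213173/544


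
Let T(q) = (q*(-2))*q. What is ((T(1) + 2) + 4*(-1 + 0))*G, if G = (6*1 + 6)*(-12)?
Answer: 576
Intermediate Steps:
T(q) = -2*q² (T(q) = (-2*q)*q = -2*q²)
G = -144 (G = (6 + 6)*(-12) = 12*(-12) = -144)
((T(1) + 2) + 4*(-1 + 0))*G = ((-2*1² + 2) + 4*(-1 + 0))*(-144) = ((-2*1 + 2) + 4*(-1))*(-144) = ((-2 + 2) - 4)*(-144) = (0 - 4)*(-144) = -4*(-144) = 576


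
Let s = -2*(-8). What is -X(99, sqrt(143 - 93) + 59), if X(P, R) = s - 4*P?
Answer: 380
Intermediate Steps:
s = 16
X(P, R) = 16 - 4*P
-X(99, sqrt(143 - 93) + 59) = -(16 - 4*99) = -(16 - 396) = -1*(-380) = 380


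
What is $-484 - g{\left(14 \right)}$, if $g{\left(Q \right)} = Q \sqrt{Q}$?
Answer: $-484 - 14 \sqrt{14} \approx -536.38$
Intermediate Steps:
$g{\left(Q \right)} = Q^{\frac{3}{2}}$
$-484 - g{\left(14 \right)} = -484 - 14^{\frac{3}{2}} = -484 - 14 \sqrt{14}$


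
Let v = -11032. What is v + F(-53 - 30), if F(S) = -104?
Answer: -11136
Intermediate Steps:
v + F(-53 - 30) = -11032 - 104 = -11136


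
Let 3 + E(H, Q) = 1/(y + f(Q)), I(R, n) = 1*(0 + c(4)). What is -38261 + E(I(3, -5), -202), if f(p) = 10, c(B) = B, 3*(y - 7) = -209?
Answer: -6045715/158 ≈ -38264.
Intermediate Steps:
y = -188/3 (y = 7 + (⅓)*(-209) = 7 - 209/3 = -188/3 ≈ -62.667)
I(R, n) = 4 (I(R, n) = 1*(0 + 4) = 1*4 = 4)
E(H, Q) = -477/158 (E(H, Q) = -3 + 1/(-188/3 + 10) = -3 + 1/(-158/3) = -3 - 3/158 = -477/158)
-38261 + E(I(3, -5), -202) = -38261 - 477/158 = -6045715/158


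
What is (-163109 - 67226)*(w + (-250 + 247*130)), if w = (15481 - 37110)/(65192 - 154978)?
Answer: -658897127672315/89786 ≈ -7.3385e+9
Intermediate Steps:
w = 21629/89786 (w = -21629/(-89786) = -21629*(-1/89786) = 21629/89786 ≈ 0.24090)
(-163109 - 67226)*(w + (-250 + 247*130)) = (-163109 - 67226)*(21629/89786 + (-250 + 247*130)) = -230335*(21629/89786 + (-250 + 32110)) = -230335*(21629/89786 + 31860) = -230335*2860603589/89786 = -658897127672315/89786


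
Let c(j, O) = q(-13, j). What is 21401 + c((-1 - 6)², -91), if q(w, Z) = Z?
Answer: 21450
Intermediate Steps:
c(j, O) = j
21401 + c((-1 - 6)², -91) = 21401 + (-1 - 6)² = 21401 + (-7)² = 21401 + 49 = 21450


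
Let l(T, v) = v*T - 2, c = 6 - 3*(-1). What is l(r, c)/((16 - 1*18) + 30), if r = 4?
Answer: 17/14 ≈ 1.2143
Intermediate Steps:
c = 9 (c = 6 + 3 = 9)
l(T, v) = -2 + T*v (l(T, v) = T*v - 2 = -2 + T*v)
l(r, c)/((16 - 1*18) + 30) = (-2 + 4*9)/((16 - 1*18) + 30) = (-2 + 36)/((16 - 18) + 30) = 34/(-2 + 30) = 34/28 = (1/28)*34 = 17/14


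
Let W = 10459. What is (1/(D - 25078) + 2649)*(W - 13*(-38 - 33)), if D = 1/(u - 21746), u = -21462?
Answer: 10890212169807698/361190075 ≈ 3.0151e+7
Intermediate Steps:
D = -1/43208 (D = 1/(-21462 - 21746) = 1/(-43208) = -1/43208 ≈ -2.3144e-5)
(1/(D - 25078) + 2649)*(W - 13*(-38 - 33)) = (1/(-1/43208 - 25078) + 2649)*(10459 - 13*(-38 - 33)) = (1/(-1083570225/43208) + 2649)*(10459 - 13*(-71)) = (-43208/1083570225 + 2649)*(10459 + 923) = (2870377482817/1083570225)*11382 = 10890212169807698/361190075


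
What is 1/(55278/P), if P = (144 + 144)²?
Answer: 4608/3071 ≈ 1.5005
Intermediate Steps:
P = 82944 (P = 288² = 82944)
1/(55278/P) = 1/(55278/82944) = 1/(55278*(1/82944)) = 1/(3071/4608) = 4608/3071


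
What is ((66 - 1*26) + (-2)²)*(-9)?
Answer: -396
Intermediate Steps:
((66 - 1*26) + (-2)²)*(-9) = ((66 - 26) + 4)*(-9) = (40 + 4)*(-9) = 44*(-9) = -396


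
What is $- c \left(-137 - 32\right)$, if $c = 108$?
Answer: $18252$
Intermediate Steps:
$- c \left(-137 - 32\right) = - 108 \left(-137 - 32\right) = - 108 \left(-169\right) = \left(-1\right) \left(-18252\right) = 18252$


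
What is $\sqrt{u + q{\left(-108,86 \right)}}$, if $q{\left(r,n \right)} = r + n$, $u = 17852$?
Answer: $\sqrt{17830} \approx 133.53$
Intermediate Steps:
$q{\left(r,n \right)} = n + r$
$\sqrt{u + q{\left(-108,86 \right)}} = \sqrt{17852 + \left(86 - 108\right)} = \sqrt{17852 - 22} = \sqrt{17830}$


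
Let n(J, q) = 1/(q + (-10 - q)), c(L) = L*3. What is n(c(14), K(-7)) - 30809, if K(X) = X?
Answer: -308091/10 ≈ -30809.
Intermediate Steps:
c(L) = 3*L
n(J, q) = -⅒ (n(J, q) = 1/(-10) = -⅒)
n(c(14), K(-7)) - 30809 = -⅒ - 30809 = -308091/10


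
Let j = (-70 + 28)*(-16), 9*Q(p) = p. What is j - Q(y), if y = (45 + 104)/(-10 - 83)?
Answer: 562613/837 ≈ 672.18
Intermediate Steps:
y = -149/93 (y = 149/(-93) = 149*(-1/93) = -149/93 ≈ -1.6021)
Q(p) = p/9
j = 672 (j = -42*(-16) = 672)
j - Q(y) = 672 - (-149)/(9*93) = 672 - 1*(-149/837) = 672 + 149/837 = 562613/837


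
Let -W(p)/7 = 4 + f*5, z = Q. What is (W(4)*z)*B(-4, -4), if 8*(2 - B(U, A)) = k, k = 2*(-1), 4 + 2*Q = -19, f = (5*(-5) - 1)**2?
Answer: 612927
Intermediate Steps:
f = 676 (f = (-25 - 1)**2 = (-26)**2 = 676)
Q = -23/2 (Q = -2 + (1/2)*(-19) = -2 - 19/2 = -23/2 ≈ -11.500)
z = -23/2 ≈ -11.500
W(p) = -23688 (W(p) = -7*(4 + 676*5) = -7*(4 + 3380) = -7*3384 = -23688)
k = -2
B(U, A) = 9/4 (B(U, A) = 2 - 1/8*(-2) = 2 + 1/4 = 9/4)
(W(4)*z)*B(-4, -4) = -23688*(-23/2)*(9/4) = 272412*(9/4) = 612927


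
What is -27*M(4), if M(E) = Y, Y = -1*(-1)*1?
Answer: -27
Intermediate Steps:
Y = 1 (Y = 1*1 = 1)
M(E) = 1
-27*M(4) = -27*1 = -27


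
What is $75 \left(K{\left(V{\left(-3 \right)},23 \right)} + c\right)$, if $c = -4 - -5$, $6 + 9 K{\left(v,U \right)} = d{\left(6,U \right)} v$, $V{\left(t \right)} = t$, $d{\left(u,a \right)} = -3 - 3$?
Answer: $175$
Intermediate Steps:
$d{\left(u,a \right)} = -6$
$K{\left(v,U \right)} = - \frac{2}{3} - \frac{2 v}{3}$ ($K{\left(v,U \right)} = - \frac{2}{3} + \frac{\left(-6\right) v}{9} = - \frac{2}{3} - \frac{2 v}{3}$)
$c = 1$ ($c = -4 + 5 = 1$)
$75 \left(K{\left(V{\left(-3 \right)},23 \right)} + c\right) = 75 \left(\left(- \frac{2}{3} - -2\right) + 1\right) = 75 \left(\left(- \frac{2}{3} + 2\right) + 1\right) = 75 \left(\frac{4}{3} + 1\right) = 75 \cdot \frac{7}{3} = 175$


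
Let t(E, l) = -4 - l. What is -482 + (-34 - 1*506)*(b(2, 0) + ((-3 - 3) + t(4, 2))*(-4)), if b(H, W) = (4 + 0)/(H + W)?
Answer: -27482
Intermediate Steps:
b(H, W) = 4/(H + W)
-482 + (-34 - 1*506)*(b(2, 0) + ((-3 - 3) + t(4, 2))*(-4)) = -482 + (-34 - 1*506)*(4/(2 + 0) + ((-3 - 3) + (-4 - 1*2))*(-4)) = -482 + (-34 - 506)*(4/2 + (-6 + (-4 - 2))*(-4)) = -482 - 540*(4*(1/2) + (-6 - 6)*(-4)) = -482 - 540*(2 - 12*(-4)) = -482 - 540*(2 + 48) = -482 - 540*50 = -482 - 27000 = -27482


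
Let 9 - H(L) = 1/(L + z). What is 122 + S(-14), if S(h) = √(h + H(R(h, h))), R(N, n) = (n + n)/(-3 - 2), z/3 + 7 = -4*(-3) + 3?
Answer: 122 + I*√27565/74 ≈ 122.0 + 2.2436*I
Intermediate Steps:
z = 24 (z = -21 + 3*(-4*(-3) + 3) = -21 + 3*(12 + 3) = -21 + 3*15 = -21 + 45 = 24)
R(N, n) = -2*n/5 (R(N, n) = (2*n)/(-5) = (2*n)*(-⅕) = -2*n/5)
H(L) = 9 - 1/(24 + L) (H(L) = 9 - 1/(L + 24) = 9 - 1/(24 + L))
S(h) = √(h + (215 - 18*h/5)/(24 - 2*h/5)) (S(h) = √(h + (215 + 9*(-2*h/5))/(24 - 2*h/5)) = √(h + (215 - 18*h/5)/(24 - 2*h/5)))
122 + S(-14) = 122 + √2*√((-1075 - 102*(-14) + 2*(-14)²)/(-60 - 14))/2 = 122 + √2*√((-1075 + 1428 + 2*196)/(-74))/2 = 122 + √2*√(-(-1075 + 1428 + 392)/74)/2 = 122 + √2*√(-1/74*745)/2 = 122 + √2*√(-745/74)/2 = 122 + √2*(I*√55130/74)/2 = 122 + I*√27565/74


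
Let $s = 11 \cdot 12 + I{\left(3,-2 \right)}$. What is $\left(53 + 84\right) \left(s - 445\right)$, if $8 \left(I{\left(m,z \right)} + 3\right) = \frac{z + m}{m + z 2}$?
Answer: $- \frac{346473}{8} \approx -43309.0$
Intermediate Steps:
$I{\left(m,z \right)} = -3 + \frac{m + z}{8 \left(m + 2 z\right)}$ ($I{\left(m,z \right)} = -3 + \frac{\left(z + m\right) \frac{1}{m + z 2}}{8} = -3 + \frac{\left(m + z\right) \frac{1}{m + 2 z}}{8} = -3 + \frac{\frac{1}{m + 2 z} \left(m + z\right)}{8} = -3 + \frac{m + z}{8 \left(m + 2 z\right)}$)
$s = \frac{1031}{8}$ ($s = 11 \cdot 12 + \frac{\left(-47\right) \left(-2\right) - 69}{8 \left(3 + 2 \left(-2\right)\right)} = 132 + \frac{94 - 69}{8 \left(3 - 4\right)} = 132 + \frac{1}{8} \frac{1}{-1} \cdot 25 = 132 + \frac{1}{8} \left(-1\right) 25 = 132 - \frac{25}{8} = \frac{1031}{8} \approx 128.88$)
$\left(53 + 84\right) \left(s - 445\right) = \left(53 + 84\right) \left(\frac{1031}{8} - 445\right) = 137 \left(- \frac{2529}{8}\right) = - \frac{346473}{8}$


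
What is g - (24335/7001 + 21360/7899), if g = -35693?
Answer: -658065583844/18433633 ≈ -35699.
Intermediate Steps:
g - (24335/7001 + 21360/7899) = -35693 - (24335/7001 + 21360/7899) = -35693 - (24335*(1/7001) + 21360*(1/7899)) = -35693 - (24335/7001 + 7120/2633) = -35693 - 1*113921175/18433633 = -35693 - 113921175/18433633 = -658065583844/18433633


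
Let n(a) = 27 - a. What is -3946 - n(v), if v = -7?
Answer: -3980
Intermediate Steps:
-3946 - n(v) = -3946 - (27 - 1*(-7)) = -3946 - (27 + 7) = -3946 - 1*34 = -3946 - 34 = -3980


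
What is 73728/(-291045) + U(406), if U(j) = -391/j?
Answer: -47910721/39388090 ≈ -1.2164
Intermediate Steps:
73728/(-291045) + U(406) = 73728/(-291045) - 391/406 = 73728*(-1/291045) - 391*1/406 = -24576/97015 - 391/406 = -47910721/39388090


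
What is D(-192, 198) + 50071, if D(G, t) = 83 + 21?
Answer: 50175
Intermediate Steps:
D(G, t) = 104
D(-192, 198) + 50071 = 104 + 50071 = 50175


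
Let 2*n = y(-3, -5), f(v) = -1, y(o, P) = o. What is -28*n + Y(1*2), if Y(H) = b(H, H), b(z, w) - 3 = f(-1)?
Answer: 44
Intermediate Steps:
n = -3/2 (n = (½)*(-3) = -3/2 ≈ -1.5000)
b(z, w) = 2 (b(z, w) = 3 - 1 = 2)
Y(H) = 2
-28*n + Y(1*2) = -28*(-3/2) + 2 = 42 + 2 = 44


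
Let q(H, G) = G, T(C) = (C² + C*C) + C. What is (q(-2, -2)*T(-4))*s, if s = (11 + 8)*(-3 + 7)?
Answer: -4256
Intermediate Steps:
T(C) = C + 2*C² (T(C) = (C² + C²) + C = 2*C² + C = C + 2*C²)
s = 76 (s = 19*4 = 76)
(q(-2, -2)*T(-4))*s = -(-8)*(1 + 2*(-4))*76 = -(-8)*(1 - 8)*76 = -(-8)*(-7)*76 = -2*28*76 = -56*76 = -4256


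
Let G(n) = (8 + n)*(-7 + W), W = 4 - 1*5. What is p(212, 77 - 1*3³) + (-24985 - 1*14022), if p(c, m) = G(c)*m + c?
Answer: -126795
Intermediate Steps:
W = -1 (W = 4 - 5 = -1)
G(n) = -64 - 8*n (G(n) = (8 + n)*(-7 - 1) = (8 + n)*(-8) = -64 - 8*n)
p(c, m) = c + m*(-64 - 8*c) (p(c, m) = (-64 - 8*c)*m + c = m*(-64 - 8*c) + c = c + m*(-64 - 8*c))
p(212, 77 - 1*3³) + (-24985 - 1*14022) = (212 - 8*(77 - 1*3³)*(8 + 212)) + (-24985 - 1*14022) = (212 - 8*(77 - 1*27)*220) + (-24985 - 14022) = (212 - 8*(77 - 27)*220) - 39007 = (212 - 8*50*220) - 39007 = (212 - 88000) - 39007 = -87788 - 39007 = -126795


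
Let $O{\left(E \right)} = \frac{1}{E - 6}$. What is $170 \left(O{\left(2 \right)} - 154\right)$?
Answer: $- \frac{52445}{2} \approx -26223.0$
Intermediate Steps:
$O{\left(E \right)} = \frac{1}{-6 + E}$
$170 \left(O{\left(2 \right)} - 154\right) = 170 \left(\frac{1}{-6 + 2} - 154\right) = 170 \left(\frac{1}{-4} - 154\right) = 170 \left(- \frac{1}{4} - 154\right) = 170 \left(- \frac{617}{4}\right) = - \frac{52445}{2}$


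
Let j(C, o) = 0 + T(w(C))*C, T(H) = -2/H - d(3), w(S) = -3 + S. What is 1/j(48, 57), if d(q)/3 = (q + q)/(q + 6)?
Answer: -15/1472 ≈ -0.010190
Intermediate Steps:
d(q) = 6*q/(6 + q) (d(q) = 3*((q + q)/(q + 6)) = 3*((2*q)/(6 + q)) = 3*(2*q/(6 + q)) = 6*q/(6 + q))
T(H) = -2 - 2/H (T(H) = -2/H - 6*3/(6 + 3) = -2/H - 6*3/9 = -2/H - 1*2 = -2/H - 2 = -2 - 2/H)
j(C, o) = C*(-2 - 2/(-3 + C)) (j(C, o) = 0 + (-2 - 2/(-3 + C))*C = 0 + C*(-2 - 2/(-3 + C)) = C*(-2 - 2/(-3 + C)))
1/j(48, 57) = 1/(2*48*(2 - 1*48)/(-3 + 48)) = 1/(2*48*(2 - 48)/45) = 1/(2*48*(1/45)*(-46)) = 1/(-1472/15) = -15/1472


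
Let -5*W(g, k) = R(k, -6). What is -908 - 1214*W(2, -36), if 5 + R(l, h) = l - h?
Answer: -9406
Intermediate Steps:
R(l, h) = -5 + l - h (R(l, h) = -5 + (l - h) = -5 + l - h)
W(g, k) = -1/5 - k/5 (W(g, k) = -(-5 + k - 1*(-6))/5 = -(-5 + k + 6)/5 = -(1 + k)/5 = -1/5 - k/5)
-908 - 1214*W(2, -36) = -908 - 1214*(-1/5 - 1/5*(-36)) = -908 - 1214*(-1/5 + 36/5) = -908 - 1214*7 = -908 - 8498 = -9406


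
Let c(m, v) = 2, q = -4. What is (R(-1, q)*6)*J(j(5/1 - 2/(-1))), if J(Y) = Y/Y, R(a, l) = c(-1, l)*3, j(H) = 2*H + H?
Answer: 36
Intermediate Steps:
j(H) = 3*H
R(a, l) = 6 (R(a, l) = 2*3 = 6)
J(Y) = 1
(R(-1, q)*6)*J(j(5/1 - 2/(-1))) = (6*6)*1 = 36*1 = 36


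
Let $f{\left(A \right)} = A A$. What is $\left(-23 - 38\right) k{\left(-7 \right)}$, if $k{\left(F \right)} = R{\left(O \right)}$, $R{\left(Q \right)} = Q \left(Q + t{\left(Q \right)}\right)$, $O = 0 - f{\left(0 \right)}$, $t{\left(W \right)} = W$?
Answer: $0$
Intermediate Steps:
$f{\left(A \right)} = A^{2}$
$O = 0$ ($O = 0 - 0^{2} = 0 - 0 = 0 + 0 = 0$)
$R{\left(Q \right)} = 2 Q^{2}$ ($R{\left(Q \right)} = Q \left(Q + Q\right) = Q 2 Q = 2 Q^{2}$)
$k{\left(F \right)} = 0$ ($k{\left(F \right)} = 2 \cdot 0^{2} = 2 \cdot 0 = 0$)
$\left(-23 - 38\right) k{\left(-7 \right)} = \left(-23 - 38\right) 0 = \left(-61\right) 0 = 0$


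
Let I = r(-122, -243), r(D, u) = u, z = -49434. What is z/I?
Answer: 16478/81 ≈ 203.43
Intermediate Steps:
I = -243
z/I = -49434/(-243) = -49434*(-1/243) = 16478/81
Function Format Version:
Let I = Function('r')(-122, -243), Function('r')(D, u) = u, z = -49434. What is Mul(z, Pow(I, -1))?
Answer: Rational(16478, 81) ≈ 203.43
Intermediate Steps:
I = -243
Mul(z, Pow(I, -1)) = Mul(-49434, Pow(-243, -1)) = Mul(-49434, Rational(-1, 243)) = Rational(16478, 81)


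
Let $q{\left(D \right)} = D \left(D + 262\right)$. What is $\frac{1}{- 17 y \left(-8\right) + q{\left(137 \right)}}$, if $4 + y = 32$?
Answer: $\frac{1}{58471} \approx 1.7102 \cdot 10^{-5}$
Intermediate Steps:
$y = 28$ ($y = -4 + 32 = 28$)
$q{\left(D \right)} = D \left(262 + D\right)$
$\frac{1}{- 17 y \left(-8\right) + q{\left(137 \right)}} = \frac{1}{\left(-17\right) 28 \left(-8\right) + 137 \left(262 + 137\right)} = \frac{1}{\left(-476\right) \left(-8\right) + 137 \cdot 399} = \frac{1}{3808 + 54663} = \frac{1}{58471}$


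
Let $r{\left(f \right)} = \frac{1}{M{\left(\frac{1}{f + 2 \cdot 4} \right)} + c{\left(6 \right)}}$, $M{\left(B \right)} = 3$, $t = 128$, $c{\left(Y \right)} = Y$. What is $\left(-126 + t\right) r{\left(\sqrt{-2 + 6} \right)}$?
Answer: $\frac{2}{9} \approx 0.22222$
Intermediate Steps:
$r{\left(f \right)} = \frac{1}{9}$ ($r{\left(f \right)} = \frac{1}{3 + 6} = \frac{1}{9}$)
$\left(-126 + t\right) r{\left(\sqrt{-2 + 6} \right)} = \left(-126 + 128\right) \frac{1}{9} = 2 \cdot \frac{1}{9} = \frac{2}{9}$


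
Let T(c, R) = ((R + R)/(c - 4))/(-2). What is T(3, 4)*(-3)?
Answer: -12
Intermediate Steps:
T(c, R) = -R/(-4 + c) (T(c, R) = ((2*R)/(-4 + c))*(-½) = (2*R/(-4 + c))*(-½) = -R/(-4 + c))
T(3, 4)*(-3) = -1*4/(-4 + 3)*(-3) = -1*4/(-1)*(-3) = -1*4*(-1)*(-3) = 4*(-3) = -12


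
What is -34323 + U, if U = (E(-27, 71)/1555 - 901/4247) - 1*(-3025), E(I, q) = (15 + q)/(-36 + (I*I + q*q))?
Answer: -592597584872174/18933911695 ≈ -31298.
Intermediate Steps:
E(I, q) = (15 + q)/(-36 + I² + q²) (E(I, q) = (15 + q)/(-36 + (I² + q²)) = (15 + q)/(-36 + I² + q²))
U = 57271066235311/18933911695 (U = (((15 + 71)/(-36 + (-27)² + 71²))/1555 - 901/4247) - 1*(-3025) = ((86/(-36 + 729 + 5041))*(1/1555) - 901*1/4247) + 3025 = ((86/5734)*(1/1555) - 901/4247) + 3025 = (((1/5734)*86)*(1/1555) - 901/4247) + 3025 = ((43/2867)*(1/1555) - 901/4247) + 3025 = (43/4458185 - 901/4247) + 3025 = -4016642064/18933911695 + 3025 = 57271066235311/18933911695 ≈ 3024.8)
-34323 + U = -34323 + 57271066235311/18933911695 = -592597584872174/18933911695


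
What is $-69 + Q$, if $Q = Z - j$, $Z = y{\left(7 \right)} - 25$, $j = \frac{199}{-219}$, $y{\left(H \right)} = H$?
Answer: $- \frac{18854}{219} \approx -86.091$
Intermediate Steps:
$j = - \frac{199}{219}$ ($j = 199 \left(- \frac{1}{219}\right) = - \frac{199}{219} \approx -0.90868$)
$Z = -18$ ($Z = 7 - 25 = -18$)
$Q = - \frac{3743}{219}$ ($Q = -18 - - \frac{199}{219} = -18 + \frac{199}{219} = - \frac{3743}{219} \approx -17.091$)
$-69 + Q = -69 - \frac{3743}{219} = - \frac{18854}{219}$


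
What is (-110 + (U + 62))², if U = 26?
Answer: 484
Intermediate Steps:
(-110 + (U + 62))² = (-110 + (26 + 62))² = (-110 + 88)² = (-22)² = 484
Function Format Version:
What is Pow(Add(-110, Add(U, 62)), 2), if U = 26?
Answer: 484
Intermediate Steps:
Pow(Add(-110, Add(U, 62)), 2) = Pow(Add(-110, Add(26, 62)), 2) = Pow(Add(-110, 88), 2) = Pow(-22, 2) = 484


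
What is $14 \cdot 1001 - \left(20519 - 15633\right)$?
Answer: $9128$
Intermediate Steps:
$14 \cdot 1001 - \left(20519 - 15633\right) = 14014 - 4886 = 9128$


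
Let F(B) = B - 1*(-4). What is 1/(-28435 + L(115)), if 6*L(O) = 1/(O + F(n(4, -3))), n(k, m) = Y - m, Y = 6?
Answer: -768/21838079 ≈ -3.5168e-5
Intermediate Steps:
n(k, m) = 6 - m
F(B) = 4 + B (F(B) = B + 4 = 4 + B)
L(O) = 1/(6*(13 + O)) (L(O) = 1/(6*(O + (4 + (6 - 1*(-3))))) = 1/(6*(O + (4 + (6 + 3)))) = 1/(6*(O + (4 + 9))) = 1/(6*(O + 13)) = 1/(6*(13 + O)))
1/(-28435 + L(115)) = 1/(-28435 + 1/(6*(13 + 115))) = 1/(-28435 + (⅙)/128) = 1/(-28435 + (⅙)*(1/128)) = 1/(-28435 + 1/768) = 1/(-21838079/768) = -768/21838079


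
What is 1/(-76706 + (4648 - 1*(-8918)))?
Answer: -1/63140 ≈ -1.5838e-5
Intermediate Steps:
1/(-76706 + (4648 - 1*(-8918))) = 1/(-76706 + (4648 + 8918)) = 1/(-76706 + 13566) = 1/(-63140) = -1/63140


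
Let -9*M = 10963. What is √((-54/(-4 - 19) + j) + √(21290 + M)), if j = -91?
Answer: √(-422073 + 1587*√180647)/69 ≈ 7.2817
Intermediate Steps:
M = -10963/9 (M = -⅑*10963 = -10963/9 ≈ -1218.1)
√((-54/(-4 - 19) + j) + √(21290 + M)) = √((-54/(-4 - 19) - 91) + √(21290 - 10963/9)) = √((-54/(-23) - 91) + √(180647/9)) = √((-54*(-1/23) - 91) + √180647/3) = √((54/23 - 91) + √180647/3) = √(-2039/23 + √180647/3)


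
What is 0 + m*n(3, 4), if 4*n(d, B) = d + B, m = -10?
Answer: -35/2 ≈ -17.500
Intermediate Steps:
n(d, B) = B/4 + d/4 (n(d, B) = (d + B)/4 = (B + d)/4 = B/4 + d/4)
0 + m*n(3, 4) = 0 - 10*((1/4)*4 + (1/4)*3) = 0 - 10*(1 + 3/4) = 0 - 10*7/4 = 0 - 35/2 = -35/2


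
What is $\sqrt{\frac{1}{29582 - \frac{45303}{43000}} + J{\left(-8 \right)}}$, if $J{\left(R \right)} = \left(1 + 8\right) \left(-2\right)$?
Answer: $\frac{i \sqrt{172324102890893098}}{97844669} \approx 4.2426 i$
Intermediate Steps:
$J{\left(R \right)} = -18$ ($J{\left(R \right)} = 9 \left(-2\right) = -18$)
$\sqrt{\frac{1}{29582 - \frac{45303}{43000}} + J{\left(-8 \right)}} = \sqrt{\frac{1}{29582 - \frac{45303}{43000}} - 18} = \sqrt{\frac{1}{\frac{1271980697}{43000}} - 18} = \sqrt{\frac{43000}{1271980697} - 18} = \sqrt{- \frac{22895609546}{1271980697}} = \frac{i \sqrt{172324102890893098}}{97844669}$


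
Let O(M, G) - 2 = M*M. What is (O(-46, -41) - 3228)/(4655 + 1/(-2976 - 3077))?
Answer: -1119805/4696119 ≈ -0.23845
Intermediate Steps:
O(M, G) = 2 + M**2 (O(M, G) = 2 + M*M = 2 + M**2)
(O(-46, -41) - 3228)/(4655 + 1/(-2976 - 3077)) = ((2 + (-46)**2) - 3228)/(4655 + 1/(-2976 - 3077)) = ((2 + 2116) - 3228)/(4655 + 1/(-6053)) = (2118 - 3228)/(4655 - 1/6053) = -1110/28176714/6053 = -1110*6053/28176714 = -1119805/4696119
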